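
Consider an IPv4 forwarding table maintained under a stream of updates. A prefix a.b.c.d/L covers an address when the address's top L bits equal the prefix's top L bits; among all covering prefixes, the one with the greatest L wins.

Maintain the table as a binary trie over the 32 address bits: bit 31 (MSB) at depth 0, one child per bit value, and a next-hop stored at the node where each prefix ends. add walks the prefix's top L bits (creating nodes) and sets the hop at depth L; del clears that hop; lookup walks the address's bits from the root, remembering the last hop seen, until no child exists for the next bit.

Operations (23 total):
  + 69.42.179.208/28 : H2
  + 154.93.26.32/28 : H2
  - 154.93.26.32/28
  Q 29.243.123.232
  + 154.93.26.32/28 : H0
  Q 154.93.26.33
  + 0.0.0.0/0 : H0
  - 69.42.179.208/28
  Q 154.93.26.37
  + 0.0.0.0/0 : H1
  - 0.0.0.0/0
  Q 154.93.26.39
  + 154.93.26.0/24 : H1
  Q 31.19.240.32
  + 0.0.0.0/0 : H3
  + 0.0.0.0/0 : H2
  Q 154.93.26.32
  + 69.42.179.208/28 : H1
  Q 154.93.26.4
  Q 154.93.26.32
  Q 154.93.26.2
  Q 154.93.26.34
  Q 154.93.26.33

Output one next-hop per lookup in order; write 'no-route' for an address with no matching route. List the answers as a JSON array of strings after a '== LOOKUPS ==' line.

Process each operation:
  add 69.42.179.208/28 -> H2 at depth 28
  add 154.93.26.32/28 -> H2 at depth 28
  del 154.93.26.32/28 (clear depth 28)
  lookup 29.243.123.232: bits 0 walk d0:-→d1:- -> no-route
  add 154.93.26.32/28 -> H0 at depth 28
  lookup 154.93.26.33: bits 1001101001011101000110100010 walk d0:-→d1:-→d2:-→d3:-→d4:-→d5:-→d6:-→d7:-→d8:-→d9:-→d10:-→d11:-→d12:-→d13:-→d14:-→d15:-→d16:-→d17:-→d18:-→d19:-→d20:-→d21:-→d22:-→d23:-→d24:-→d25:-→d26:-→d27:-→d28:H0 -> H0
  add 0.0.0.0/0 -> H0 at depth 0
  del 69.42.179.208/28 (clear depth 28)
  lookup 154.93.26.37: bits 1001101001011101000110100010 walk d0:H0→d1:-→d2:-→d3:-→d4:-→d5:-→d6:-→d7:-→d8:-→d9:-→d10:-→d11:-→d12:-→d13:-→d14:-→d15:-→d16:-→d17:-→d18:-→d19:-→d20:-→d21:-→d22:-→d23:-→d24:-→d25:-→d26:-→d27:-→d28:H0 -> H0
  add 0.0.0.0/0 -> H1 at depth 0
  del 0.0.0.0/0 (clear depth 0)
  lookup 154.93.26.39: bits 1001101001011101000110100010 walk d0:-→d1:-→d2:-→d3:-→d4:-→d5:-→d6:-→d7:-→d8:-→d9:-→d10:-→d11:-→d12:-→d13:-→d14:-→d15:-→d16:-→d17:-→d18:-→d19:-→d20:-→d21:-→d22:-→d23:-→d24:-→d25:-→d26:-→d27:-→d28:H0 -> H0
  add 154.93.26.0/24 -> H1 at depth 24
  lookup 31.19.240.32: bits 0 walk d0:-→d1:- -> no-route
  add 0.0.0.0/0 -> H3 at depth 0
  add 0.0.0.0/0 -> H2 at depth 0
  lookup 154.93.26.32: bits 1001101001011101000110100010 walk d0:H2→d1:-→d2:-→d3:-→d4:-→d5:-→d6:-→d7:-→d8:-→d9:-→d10:-→d11:-→d12:-→d13:-→d14:-→d15:-→d16:-→d17:-→d18:-→d19:-→d20:-→d21:-→d22:-→d23:-→d24:H1→d25:-→d26:-→d27:-→d28:H0 -> H0
  add 69.42.179.208/28 -> H1 at depth 28
  lookup 154.93.26.4: bits 10011010010111010001101000 walk d0:H2→d1:-→d2:-→d3:-→d4:-→d5:-→d6:-→d7:-→d8:-→d9:-→d10:-→d11:-→d12:-→d13:-→d14:-→d15:-→d16:-→d17:-→d18:-→d19:-→d20:-→d21:-→d22:-→d23:-→d24:H1→d25:-→d26:- -> H1
  lookup 154.93.26.32: bits 1001101001011101000110100010 walk d0:H2→d1:-→d2:-→d3:-→d4:-→d5:-→d6:-→d7:-→d8:-→d9:-→d10:-→d11:-→d12:-→d13:-→d14:-→d15:-→d16:-→d17:-→d18:-→d19:-→d20:-→d21:-→d22:-→d23:-→d24:H1→d25:-→d26:-→d27:-→d28:H0 -> H0
  lookup 154.93.26.2: bits 10011010010111010001101000 walk d0:H2→d1:-→d2:-→d3:-→d4:-→d5:-→d6:-→d7:-→d8:-→d9:-→d10:-→d11:-→d12:-→d13:-→d14:-→d15:-→d16:-→d17:-→d18:-→d19:-→d20:-→d21:-→d22:-→d23:-→d24:H1→d25:-→d26:- -> H1
  lookup 154.93.26.34: bits 1001101001011101000110100010 walk d0:H2→d1:-→d2:-→d3:-→d4:-→d5:-→d6:-→d7:-→d8:-→d9:-→d10:-→d11:-→d12:-→d13:-→d14:-→d15:-→d16:-→d17:-→d18:-→d19:-→d20:-→d21:-→d22:-→d23:-→d24:H1→d25:-→d26:-→d27:-→d28:H0 -> H0
  lookup 154.93.26.33: bits 1001101001011101000110100010 walk d0:H2→d1:-→d2:-→d3:-→d4:-→d5:-→d6:-→d7:-→d8:-→d9:-→d10:-→d11:-→d12:-→d13:-→d14:-→d15:-→d16:-→d17:-→d18:-→d19:-→d20:-→d21:-→d22:-→d23:-→d24:H1→d25:-→d26:-→d27:-→d28:H0 -> H0

== LOOKUPS ==
["no-route","H0","H0","H0","no-route","H0","H1","H0","H1","H0","H0"]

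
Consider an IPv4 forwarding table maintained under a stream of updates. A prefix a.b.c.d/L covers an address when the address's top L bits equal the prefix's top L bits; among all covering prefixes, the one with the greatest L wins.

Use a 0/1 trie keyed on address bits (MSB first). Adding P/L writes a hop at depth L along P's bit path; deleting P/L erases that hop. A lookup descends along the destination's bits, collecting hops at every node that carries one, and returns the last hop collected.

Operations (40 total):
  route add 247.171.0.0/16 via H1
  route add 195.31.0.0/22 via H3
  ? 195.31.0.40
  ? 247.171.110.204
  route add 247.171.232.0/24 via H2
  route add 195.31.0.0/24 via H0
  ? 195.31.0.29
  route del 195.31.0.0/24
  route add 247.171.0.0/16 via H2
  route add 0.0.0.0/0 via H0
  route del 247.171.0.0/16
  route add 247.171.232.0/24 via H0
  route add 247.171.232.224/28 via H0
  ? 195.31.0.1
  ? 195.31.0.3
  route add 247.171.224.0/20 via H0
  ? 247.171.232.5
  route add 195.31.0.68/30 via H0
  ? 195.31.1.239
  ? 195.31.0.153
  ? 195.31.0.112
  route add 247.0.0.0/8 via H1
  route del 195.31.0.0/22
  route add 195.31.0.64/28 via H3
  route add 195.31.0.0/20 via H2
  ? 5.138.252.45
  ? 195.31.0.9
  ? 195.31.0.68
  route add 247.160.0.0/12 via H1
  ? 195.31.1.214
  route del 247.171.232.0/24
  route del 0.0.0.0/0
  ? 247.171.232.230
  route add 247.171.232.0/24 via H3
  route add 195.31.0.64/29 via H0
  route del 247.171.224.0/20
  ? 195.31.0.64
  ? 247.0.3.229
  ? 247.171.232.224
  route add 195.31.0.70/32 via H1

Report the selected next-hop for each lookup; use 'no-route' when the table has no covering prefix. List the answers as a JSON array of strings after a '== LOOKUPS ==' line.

Process each operation:
  + 247.171.0.0/16 (H1) depth=16
  + 195.31.0.0/22 (H3) depth=22
  lookup 195.31.0.40: bits 1100001100011111000000 walk d0:-→d1:-→d2:-→d3:-→d4:-→d5:-→d6:-→d7:-→d8:-→d9:-→d10:-→d11:-→d12:-→d13:-→d14:-→d15:-→d16:-→d17:-→d18:-→d19:-→d20:-→d21:-→d22:H3 -> H3
  lookup 247.171.110.204: bits 1111011110101011 walk d0:-→d1:-→d2:-→d3:-→d4:-→d5:-→d6:-→d7:-→d8:-→d9:-→d10:-→d11:-→d12:-→d13:-→d14:-→d15:-→d16:H1 -> H1
  + 247.171.232.0/24 (H2) depth=24
  + 195.31.0.0/24 (H0) depth=24
  lookup 195.31.0.29: bits 110000110001111100000000 walk d0:-→d1:-→d2:-→d3:-→d4:-→d5:-→d6:-→d7:-→d8:-→d9:-→d10:-→d11:-→d12:-→d13:-→d14:-→d15:-→d16:-→d17:-→d18:-→d19:-→d20:-→d21:-→d22:H3→d23:-→d24:H0 -> H0
  del 195.31.0.0/24 (clear depth 24)
  + 247.171.0.0/16 (H2) depth=16
  + 0.0.0.0/0 (H0) depth=0
  del 247.171.0.0/16 (clear depth 16)
  + 247.171.232.0/24 (H0) depth=24
  + 247.171.232.224/28 (H0) depth=28
  lookup 195.31.0.1: bits 110000110001111100000000 walk d0:H0→d1:-→d2:-→d3:-→d4:-→d5:-→d6:-→d7:-→d8:-→d9:-→d10:-→d11:-→d12:-→d13:-→d14:-→d15:-→d16:-→d17:-→d18:-→d19:-→d20:-→d21:-→d22:H3→d23:-→d24:- -> H3
  lookup 195.31.0.3: bits 110000110001111100000000 walk d0:H0→d1:-→d2:-→d3:-→d4:-→d5:-→d6:-→d7:-→d8:-→d9:-→d10:-→d11:-→d12:-→d13:-→d14:-→d15:-→d16:-→d17:-→d18:-→d19:-→d20:-→d21:-→d22:H3→d23:-→d24:- -> H3
  + 247.171.224.0/20 (H0) depth=20
  lookup 247.171.232.5: bits 111101111010101111101000 walk d0:H0→d1:-→d2:-→d3:-→d4:-→d5:-→d6:-→d7:-→d8:-→d9:-→d10:-→d11:-→d12:-→d13:-→d14:-→d15:-→d16:-→d17:-→d18:-→d19:-→d20:H0→d21:-→d22:-→d23:-→d24:H0 -> H0
  + 195.31.0.68/30 (H0) depth=30
  lookup 195.31.1.239: bits 11000011000111110000000 walk d0:H0→d1:-→d2:-→d3:-→d4:-→d5:-→d6:-→d7:-→d8:-→d9:-→d10:-→d11:-→d12:-→d13:-→d14:-→d15:-→d16:-→d17:-→d18:-→d19:-→d20:-→d21:-→d22:H3→d23:- -> H3
  lookup 195.31.0.153: bits 110000110001111100000000 walk d0:H0→d1:-→d2:-→d3:-→d4:-→d5:-→d6:-→d7:-→d8:-→d9:-→d10:-→d11:-→d12:-→d13:-→d14:-→d15:-→d16:-→d17:-→d18:-→d19:-→d20:-→d21:-→d22:H3→d23:-→d24:- -> H3
  lookup 195.31.0.112: bits 11000011000111110000000001 walk d0:H0→d1:-→d2:-→d3:-→d4:-→d5:-→d6:-→d7:-→d8:-→d9:-→d10:-→d11:-→d12:-→d13:-→d14:-→d15:-→d16:-→d17:-→d18:-→d19:-→d20:-→d21:-→d22:H3→d23:-→d24:-→d25:-→d26:- -> H3
  + 247.0.0.0/8 (H1) depth=8
  del 195.31.0.0/22 (clear depth 22)
  + 195.31.0.64/28 (H3) depth=28
  + 195.31.0.0/20 (H2) depth=20
  lookup 5.138.252.45: bits ε walk d0:H0 -> H0
  lookup 195.31.0.9: bits 1100001100011111000000000 walk d0:H0→d1:-→d2:-→d3:-→d4:-→d5:-→d6:-→d7:-→d8:-→d9:-→d10:-→d11:-→d12:-→d13:-→d14:-→d15:-→d16:-→d17:-→d18:-→d19:-→d20:H2→d21:-→d22:-→d23:-→d24:-→d25:- -> H2
  lookup 195.31.0.68: bits 110000110001111100000000010001 walk d0:H0→d1:-→d2:-→d3:-→d4:-→d5:-→d6:-→d7:-→d8:-→d9:-→d10:-→d11:-→d12:-→d13:-→d14:-→d15:-→d16:-→d17:-→d18:-→d19:-→d20:H2→d21:-→d22:-→d23:-→d24:-→d25:-→d26:-→d27:-→d28:H3→d29:-→d30:H0 -> H0
  + 247.160.0.0/12 (H1) depth=12
  lookup 195.31.1.214: bits 11000011000111110000000 walk d0:H0→d1:-→d2:-→d3:-→d4:-→d5:-→d6:-→d7:-→d8:-→d9:-→d10:-→d11:-→d12:-→d13:-→d14:-→d15:-→d16:-→d17:-→d18:-→d19:-→d20:H2→d21:-→d22:-→d23:- -> H2
  del 247.171.232.0/24 (clear depth 24)
  del 0.0.0.0/0 (clear depth 0)
  lookup 247.171.232.230: bits 1111011110101011111010001110 walk d0:-→d1:-→d2:-→d3:-→d4:-→d5:-→d6:-→d7:-→d8:H1→d9:-→d10:-→d11:-→d12:H1→d13:-→d14:-→d15:-→d16:-→d17:-→d18:-→d19:-→d20:H0→d21:-→d22:-→d23:-→d24:-→d25:-→d26:-→d27:-→d28:H0 -> H0
  + 247.171.232.0/24 (H3) depth=24
  + 195.31.0.64/29 (H0) depth=29
  del 247.171.224.0/20 (clear depth 20)
  lookup 195.31.0.64: bits 11000011000111110000000001000 walk d0:-→d1:-→d2:-→d3:-→d4:-→d5:-→d6:-→d7:-→d8:-→d9:-→d10:-→d11:-→d12:-→d13:-→d14:-→d15:-→d16:-→d17:-→d18:-→d19:-→d20:H2→d21:-→d22:-→d23:-→d24:-→d25:-→d26:-→d27:-→d28:H3→d29:H0 -> H0
  lookup 247.0.3.229: bits 11110111 walk d0:-→d1:-→d2:-→d3:-→d4:-→d5:-→d6:-→d7:-→d8:H1 -> H1
  lookup 247.171.232.224: bits 1111011110101011111010001110 walk d0:-→d1:-→d2:-→d3:-→d4:-→d5:-→d6:-→d7:-→d8:H1→d9:-→d10:-→d11:-→d12:H1→d13:-→d14:-→d15:-→d16:-→d17:-→d18:-→d19:-→d20:-→d21:-→d22:-→d23:-→d24:H3→d25:-→d26:-→d27:-→d28:H0 -> H0
  + 195.31.0.70/32 (H1) depth=32

== LOOKUPS ==
["H3","H1","H0","H3","H3","H0","H3","H3","H3","H0","H2","H0","H2","H0","H0","H1","H0"]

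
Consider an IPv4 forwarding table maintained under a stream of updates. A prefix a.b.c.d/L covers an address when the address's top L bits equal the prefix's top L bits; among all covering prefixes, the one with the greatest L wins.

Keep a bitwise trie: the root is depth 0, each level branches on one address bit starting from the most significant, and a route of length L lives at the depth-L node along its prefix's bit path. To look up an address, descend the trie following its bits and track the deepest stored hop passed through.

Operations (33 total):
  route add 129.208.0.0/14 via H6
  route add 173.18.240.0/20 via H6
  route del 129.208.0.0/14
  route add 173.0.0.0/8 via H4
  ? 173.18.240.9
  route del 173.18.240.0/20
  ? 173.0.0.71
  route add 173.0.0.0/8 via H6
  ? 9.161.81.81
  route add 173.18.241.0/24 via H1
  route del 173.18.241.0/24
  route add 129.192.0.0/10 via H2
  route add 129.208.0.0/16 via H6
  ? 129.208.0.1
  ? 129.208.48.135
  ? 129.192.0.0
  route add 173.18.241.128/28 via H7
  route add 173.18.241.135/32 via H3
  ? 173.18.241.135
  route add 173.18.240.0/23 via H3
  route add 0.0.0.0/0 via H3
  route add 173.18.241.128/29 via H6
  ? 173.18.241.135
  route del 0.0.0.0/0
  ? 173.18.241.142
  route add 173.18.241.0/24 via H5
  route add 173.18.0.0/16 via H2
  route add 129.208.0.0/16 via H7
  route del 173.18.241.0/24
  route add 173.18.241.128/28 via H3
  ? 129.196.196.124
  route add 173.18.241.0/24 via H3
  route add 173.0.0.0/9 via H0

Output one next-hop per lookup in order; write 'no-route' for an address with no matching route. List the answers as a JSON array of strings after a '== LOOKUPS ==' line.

Process each operation:
  + 129.208.0.0/14 (H6) depth=14
  + 173.18.240.0/20 (H6) depth=20
  del 129.208.0.0/14 (clear depth 14)
  + 173.0.0.0/8 (H4) depth=8
  lookup 173.18.240.9: bits 10101101000100101111 walk d0:-→d1:-→d2:-→d3:-→d4:-→d5:-→d6:-→d7:-→d8:H4→d9:-→d10:-→d11:-→d12:-→d13:-→d14:-→d15:-→d16:-→d17:-→d18:-→d19:-→d20:H6 -> H6
  del 173.18.240.0/20 (clear depth 20)
  lookup 173.0.0.71: bits 10101101000 walk d0:-→d1:-→d2:-→d3:-→d4:-→d5:-→d6:-→d7:-→d8:H4→d9:-→d10:-→d11:- -> H4
  + 173.0.0.0/8 (H6) depth=8
  lookup 9.161.81.81: bits ε walk d0:- -> no-route
  + 173.18.241.0/24 (H1) depth=24
  del 173.18.241.0/24 (clear depth 24)
  + 129.192.0.0/10 (H2) depth=10
  + 129.208.0.0/16 (H6) depth=16
  lookup 129.208.0.1: bits 1000000111010000 walk d0:-→d1:-→d2:-→d3:-→d4:-→d5:-→d6:-→d7:-→d8:-→d9:-→d10:H2→d11:-→d12:-→d13:-→d14:-→d15:-→d16:H6 -> H6
  lookup 129.208.48.135: bits 1000000111010000 walk d0:-→d1:-→d2:-→d3:-→d4:-→d5:-→d6:-→d7:-→d8:-→d9:-→d10:H2→d11:-→d12:-→d13:-→d14:-→d15:-→d16:H6 -> H6
  lookup 129.192.0.0: bits 10000001110 walk d0:-→d1:-→d2:-→d3:-→d4:-→d5:-→d6:-→d7:-→d8:-→d9:-→d10:H2→d11:- -> H2
  + 173.18.241.128/28 (H7) depth=28
  + 173.18.241.135/32 (H3) depth=32
  lookup 173.18.241.135: bits 10101101000100101111000110000111 walk d0:-→d1:-→d2:-→d3:-→d4:-→d5:-→d6:-→d7:-→d8:H6→d9:-→d10:-→d11:-→d12:-→d13:-→d14:-→d15:-→d16:-→d17:-→d18:-→d19:-→d20:-→d21:-→d22:-→d23:-→d24:-→d25:-→d26:-→d27:-→d28:H7→d29:-→d30:-→d31:-→d32:H3 -> H3
  + 173.18.240.0/23 (H3) depth=23
  + 0.0.0.0/0 (H3) depth=0
  + 173.18.241.128/29 (H6) depth=29
  lookup 173.18.241.135: bits 10101101000100101111000110000111 walk d0:H3→d1:-→d2:-→d3:-→d4:-→d5:-→d6:-→d7:-→d8:H6→d9:-→d10:-→d11:-→d12:-→d13:-→d14:-→d15:-→d16:-→d17:-→d18:-→d19:-→d20:-→d21:-→d22:-→d23:H3→d24:-→d25:-→d26:-→d27:-→d28:H7→d29:H6→d30:-→d31:-→d32:H3 -> H3
  del 0.0.0.0/0 (clear depth 0)
  lookup 173.18.241.142: bits 1010110100010010111100011000 walk d0:-→d1:-→d2:-→d3:-→d4:-→d5:-→d6:-→d7:-→d8:H6→d9:-→d10:-→d11:-→d12:-→d13:-→d14:-→d15:-→d16:-→d17:-→d18:-→d19:-→d20:-→d21:-→d22:-→d23:H3→d24:-→d25:-→d26:-→d27:-→d28:H7 -> H7
  + 173.18.241.0/24 (H5) depth=24
  + 173.18.0.0/16 (H2) depth=16
  + 129.208.0.0/16 (H7) depth=16
  del 173.18.241.0/24 (clear depth 24)
  + 173.18.241.128/28 (H3) depth=28
  lookup 129.196.196.124: bits 10000001110 walk d0:-→d1:-→d2:-→d3:-→d4:-→d5:-→d6:-→d7:-→d8:-→d9:-→d10:H2→d11:- -> H2
  + 173.18.241.0/24 (H3) depth=24
  + 173.0.0.0/9 (H0) depth=9

== LOOKUPS ==
["H6","H4","no-route","H6","H6","H2","H3","H3","H7","H2"]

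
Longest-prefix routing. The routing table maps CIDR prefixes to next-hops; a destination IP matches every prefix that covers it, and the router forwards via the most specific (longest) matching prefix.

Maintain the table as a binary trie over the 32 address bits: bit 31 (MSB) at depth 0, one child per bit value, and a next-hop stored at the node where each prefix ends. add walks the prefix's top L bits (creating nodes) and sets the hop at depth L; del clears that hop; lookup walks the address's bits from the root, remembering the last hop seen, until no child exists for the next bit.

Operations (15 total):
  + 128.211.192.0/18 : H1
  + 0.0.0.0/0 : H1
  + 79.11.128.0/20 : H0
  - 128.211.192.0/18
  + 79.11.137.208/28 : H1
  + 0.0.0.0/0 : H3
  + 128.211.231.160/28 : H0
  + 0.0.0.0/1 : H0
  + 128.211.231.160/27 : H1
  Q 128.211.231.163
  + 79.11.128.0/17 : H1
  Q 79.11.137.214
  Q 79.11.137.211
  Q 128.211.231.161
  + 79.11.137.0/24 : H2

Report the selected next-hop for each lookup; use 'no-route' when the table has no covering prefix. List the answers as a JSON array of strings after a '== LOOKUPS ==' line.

Trace:
  + 128.211.192.0/18 (H1) depth=18
  + 0.0.0.0/0 (H1) depth=0
  + 79.11.128.0/20 (H0) depth=20
  del 128.211.192.0/18 (clear depth 18)
  + 79.11.137.208/28 (H1) depth=28
  + 0.0.0.0/0 (H3) depth=0
  + 128.211.231.160/28 (H0) depth=28
  + 0.0.0.0/1 (H0) depth=1
  + 128.211.231.160/27 (H1) depth=27
  Q 128.211.231.163: descend 1000000011010011111001111010 ; hops seen [H3,H1,H0] ; pick H0
  + 79.11.128.0/17 (H1) depth=17
  Q 79.11.137.214: descend 0100111100001011100010011101 ; hops seen [H3,H0,H1,H0,H1] ; pick H1
  Q 79.11.137.211: descend 0100111100001011100010011101 ; hops seen [H3,H0,H1,H0,H1] ; pick H1
  Q 128.211.231.161: descend 1000000011010011111001111010 ; hops seen [H3,H1,H0] ; pick H0
  + 79.11.137.0/24 (H2) depth=24

== LOOKUPS ==
["H0","H1","H1","H0"]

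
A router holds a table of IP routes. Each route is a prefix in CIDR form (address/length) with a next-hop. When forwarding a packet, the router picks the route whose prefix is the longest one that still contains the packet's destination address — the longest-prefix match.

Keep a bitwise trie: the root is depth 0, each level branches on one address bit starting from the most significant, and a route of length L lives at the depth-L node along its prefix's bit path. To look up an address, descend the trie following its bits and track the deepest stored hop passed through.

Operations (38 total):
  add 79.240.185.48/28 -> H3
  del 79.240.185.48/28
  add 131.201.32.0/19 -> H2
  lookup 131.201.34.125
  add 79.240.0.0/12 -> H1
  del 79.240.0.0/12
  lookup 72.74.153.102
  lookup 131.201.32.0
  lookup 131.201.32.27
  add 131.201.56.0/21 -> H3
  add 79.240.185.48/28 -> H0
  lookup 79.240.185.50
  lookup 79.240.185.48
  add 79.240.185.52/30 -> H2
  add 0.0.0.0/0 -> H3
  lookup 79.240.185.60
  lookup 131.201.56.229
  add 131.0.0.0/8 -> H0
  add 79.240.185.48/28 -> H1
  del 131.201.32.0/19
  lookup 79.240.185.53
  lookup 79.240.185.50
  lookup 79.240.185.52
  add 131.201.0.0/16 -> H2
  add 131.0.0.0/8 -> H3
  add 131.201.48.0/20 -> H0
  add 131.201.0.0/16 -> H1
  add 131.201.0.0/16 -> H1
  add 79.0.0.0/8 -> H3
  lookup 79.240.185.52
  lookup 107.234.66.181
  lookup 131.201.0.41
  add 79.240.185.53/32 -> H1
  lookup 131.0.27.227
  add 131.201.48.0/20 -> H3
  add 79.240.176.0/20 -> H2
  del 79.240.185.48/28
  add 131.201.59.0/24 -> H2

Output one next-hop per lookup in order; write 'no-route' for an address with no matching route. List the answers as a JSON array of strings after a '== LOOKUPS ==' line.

Apply in order:
  add 79.240.185.48/28 -> H3 at depth 28
  - 79.240.185.48/28 clear@28
  add 131.201.32.0/19 -> H2 at depth 19
  ? 131.201.34.125  path d0:-→d1:-→d2:-→d3:-→d4:-→d5:-→d6:-→d7:-→d8:-→d9:-→d10:-→d11:-→d12:-→d13:-→d14:-→d15:-→d16:-→d17:-→d18:-→d19:H2  best=H2
  add 79.240.0.0/12 -> H1 at depth 12
  - 79.240.0.0/12 clear@12
  ? 72.74.153.102  path d0:-→d1:-→d2:-→d3:-→d4:-→d5:-  best=no-route
  ? 131.201.32.0  path d0:-→d1:-→d2:-→d3:-→d4:-→d5:-→d6:-→d7:-→d8:-→d9:-→d10:-→d11:-→d12:-→d13:-→d14:-→d15:-→d16:-→d17:-→d18:-→d19:H2  best=H2
  ? 131.201.32.27  path d0:-→d1:-→d2:-→d3:-→d4:-→d5:-→d6:-→d7:-→d8:-→d9:-→d10:-→d11:-→d12:-→d13:-→d14:-→d15:-→d16:-→d17:-→d18:-→d19:H2  best=H2
  add 131.201.56.0/21 -> H3 at depth 21
  add 79.240.185.48/28 -> H0 at depth 28
  ? 79.240.185.50  path d0:-→d1:-→d2:-→d3:-→d4:-→d5:-→d6:-→d7:-→d8:-→d9:-→d10:-→d11:-→d12:-→d13:-→d14:-→d15:-→d16:-→d17:-→d18:-→d19:-→d20:-→d21:-→d22:-→d23:-→d24:-→d25:-→d26:-→d27:-→d28:H0  best=H0
  ? 79.240.185.48  path d0:-→d1:-→d2:-→d3:-→d4:-→d5:-→d6:-→d7:-→d8:-→d9:-→d10:-→d11:-→d12:-→d13:-→d14:-→d15:-→d16:-→d17:-→d18:-→d19:-→d20:-→d21:-→d22:-→d23:-→d24:-→d25:-→d26:-→d27:-→d28:H0  best=H0
  add 79.240.185.52/30 -> H2 at depth 30
  add 0.0.0.0/0 -> H3 at depth 0
  ? 79.240.185.60  path d0:H3→d1:-→d2:-→d3:-→d4:-→d5:-→d6:-→d7:-→d8:-→d9:-→d10:-→d11:-→d12:-→d13:-→d14:-→d15:-→d16:-→d17:-→d18:-→d19:-→d20:-→d21:-→d22:-→d23:-→d24:-→d25:-→d26:-→d27:-→d28:H0  best=H0
  ? 131.201.56.229  path d0:H3→d1:-→d2:-→d3:-→d4:-→d5:-→d6:-→d7:-→d8:-→d9:-→d10:-→d11:-→d12:-→d13:-→d14:-→d15:-→d16:-→d17:-→d18:-→d19:H2→d20:-→d21:H3  best=H3
  add 131.0.0.0/8 -> H0 at depth 8
  add 79.240.185.48/28 -> H1 at depth 28
  - 131.201.32.0/19 clear@19
  ? 79.240.185.53  path d0:H3→d1:-→d2:-→d3:-→d4:-→d5:-→d6:-→d7:-→d8:-→d9:-→d10:-→d11:-→d12:-→d13:-→d14:-→d15:-→d16:-→d17:-→d18:-→d19:-→d20:-→d21:-→d22:-→d23:-→d24:-→d25:-→d26:-→d27:-→d28:H1→d29:-→d30:H2  best=H2
  ? 79.240.185.50  path d0:H3→d1:-→d2:-→d3:-→d4:-→d5:-→d6:-→d7:-→d8:-→d9:-→d10:-→d11:-→d12:-→d13:-→d14:-→d15:-→d16:-→d17:-→d18:-→d19:-→d20:-→d21:-→d22:-→d23:-→d24:-→d25:-→d26:-→d27:-→d28:H1→d29:-  best=H1
  ? 79.240.185.52  path d0:H3→d1:-→d2:-→d3:-→d4:-→d5:-→d6:-→d7:-→d8:-→d9:-→d10:-→d11:-→d12:-→d13:-→d14:-→d15:-→d16:-→d17:-→d18:-→d19:-→d20:-→d21:-→d22:-→d23:-→d24:-→d25:-→d26:-→d27:-→d28:H1→d29:-→d30:H2  best=H2
  add 131.201.0.0/16 -> H2 at depth 16
  add 131.0.0.0/8 -> H3 at depth 8
  add 131.201.48.0/20 -> H0 at depth 20
  add 131.201.0.0/16 -> H1 at depth 16
  add 131.201.0.0/16 -> H1 at depth 16
  add 79.0.0.0/8 -> H3 at depth 8
  ? 79.240.185.52  path d0:H3→d1:-→d2:-→d3:-→d4:-→d5:-→d6:-→d7:-→d8:H3→d9:-→d10:-→d11:-→d12:-→d13:-→d14:-→d15:-→d16:-→d17:-→d18:-→d19:-→d20:-→d21:-→d22:-→d23:-→d24:-→d25:-→d26:-→d27:-→d28:H1→d29:-→d30:H2  best=H2
  ? 107.234.66.181  path d0:H3→d1:-→d2:-  best=H3
  ? 131.201.0.41  path d0:H3→d1:-→d2:-→d3:-→d4:-→d5:-→d6:-→d7:-→d8:H3→d9:-→d10:-→d11:-→d12:-→d13:-→d14:-→d15:-→d16:H1→d17:-→d18:-  best=H1
  add 79.240.185.53/32 -> H1 at depth 32
  ? 131.0.27.227  path d0:H3→d1:-→d2:-→d3:-→d4:-→d5:-→d6:-→d7:-→d8:H3  best=H3
  add 131.201.48.0/20 -> H3 at depth 20
  add 79.240.176.0/20 -> H2 at depth 20
  - 79.240.185.48/28 clear@28
  add 131.201.59.0/24 -> H2 at depth 24

== LOOKUPS ==
["H2","no-route","H2","H2","H0","H0","H0","H3","H2","H1","H2","H2","H3","H1","H3"]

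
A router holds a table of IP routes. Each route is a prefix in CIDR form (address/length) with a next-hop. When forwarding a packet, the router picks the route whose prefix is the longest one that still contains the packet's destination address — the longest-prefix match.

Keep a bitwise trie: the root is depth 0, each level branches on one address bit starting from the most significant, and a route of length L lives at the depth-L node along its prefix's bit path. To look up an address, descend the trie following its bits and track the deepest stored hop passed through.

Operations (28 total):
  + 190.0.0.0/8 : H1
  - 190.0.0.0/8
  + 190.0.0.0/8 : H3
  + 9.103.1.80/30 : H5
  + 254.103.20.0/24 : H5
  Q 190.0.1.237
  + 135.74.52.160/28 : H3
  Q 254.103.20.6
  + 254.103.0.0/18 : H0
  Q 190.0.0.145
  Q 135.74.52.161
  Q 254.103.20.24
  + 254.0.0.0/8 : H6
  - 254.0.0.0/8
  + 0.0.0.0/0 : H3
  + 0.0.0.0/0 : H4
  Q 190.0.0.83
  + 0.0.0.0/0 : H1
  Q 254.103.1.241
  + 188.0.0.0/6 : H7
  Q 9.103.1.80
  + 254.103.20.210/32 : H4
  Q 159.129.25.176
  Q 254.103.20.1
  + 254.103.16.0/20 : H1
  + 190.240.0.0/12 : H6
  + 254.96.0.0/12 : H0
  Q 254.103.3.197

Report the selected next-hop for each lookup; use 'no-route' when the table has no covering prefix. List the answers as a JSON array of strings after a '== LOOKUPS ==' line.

Process each operation:
  + 190.0.0.0/8 (H1) depth=8
  del 190.0.0.0/8 (clear depth 8)
  + 190.0.0.0/8 (H3) depth=8
  + 9.103.1.80/30 (H5) depth=30
  + 254.103.20.0/24 (H5) depth=24
  ? 190.0.1.237  path d0:-→d1:-→d2:-→d3:-→d4:-→d5:-→d6:-→d7:-→d8:H3  best=H3
  + 135.74.52.160/28 (H3) depth=28
  ? 254.103.20.6  path d0:-→d1:-→d2:-→d3:-→d4:-→d5:-→d6:-→d7:-→d8:-→d9:-→d10:-→d11:-→d12:-→d13:-→d14:-→d15:-→d16:-→d17:-→d18:-→d19:-→d20:-→d21:-→d22:-→d23:-→d24:H5  best=H5
  + 254.103.0.0/18 (H0) depth=18
  ? 190.0.0.145  path d0:-→d1:-→d2:-→d3:-→d4:-→d5:-→d6:-→d7:-→d8:H3  best=H3
  ? 135.74.52.161  path d0:-→d1:-→d2:-→d3:-→d4:-→d5:-→d6:-→d7:-→d8:-→d9:-→d10:-→d11:-→d12:-→d13:-→d14:-→d15:-→d16:-→d17:-→d18:-→d19:-→d20:-→d21:-→d22:-→d23:-→d24:-→d25:-→d26:-→d27:-→d28:H3  best=H3
  ? 254.103.20.24  path d0:-→d1:-→d2:-→d3:-→d4:-→d5:-→d6:-→d7:-→d8:-→d9:-→d10:-→d11:-→d12:-→d13:-→d14:-→d15:-→d16:-→d17:-→d18:H0→d19:-→d20:-→d21:-→d22:-→d23:-→d24:H5  best=H5
  + 254.0.0.0/8 (H6) depth=8
  del 254.0.0.0/8 (clear depth 8)
  + 0.0.0.0/0 (H3) depth=0
  + 0.0.0.0/0 (H4) depth=0
  ? 190.0.0.83  path d0:H4→d1:-→d2:-→d3:-→d4:-→d5:-→d6:-→d7:-→d8:H3  best=H3
  + 0.0.0.0/0 (H1) depth=0
  ? 254.103.1.241  path d0:H1→d1:-→d2:-→d3:-→d4:-→d5:-→d6:-→d7:-→d8:-→d9:-→d10:-→d11:-→d12:-→d13:-→d14:-→d15:-→d16:-→d17:-→d18:H0→d19:-  best=H0
  + 188.0.0.0/6 (H7) depth=6
  ? 9.103.1.80  path d0:H1→d1:-→d2:-→d3:-→d4:-→d5:-→d6:-→d7:-→d8:-→d9:-→d10:-→d11:-→d12:-→d13:-→d14:-→d15:-→d16:-→d17:-→d18:-→d19:-→d20:-→d21:-→d22:-→d23:-→d24:-→d25:-→d26:-→d27:-→d28:-→d29:-→d30:H5  best=H5
  + 254.103.20.210/32 (H4) depth=32
  ? 159.129.25.176  path d0:H1→d1:-→d2:-→d3:-  best=H1
  ? 254.103.20.1  path d0:H1→d1:-→d2:-→d3:-→d4:-→d5:-→d6:-→d7:-→d8:-→d9:-→d10:-→d11:-→d12:-→d13:-→d14:-→d15:-→d16:-→d17:-→d18:H0→d19:-→d20:-→d21:-→d22:-→d23:-→d24:H5  best=H5
  + 254.103.16.0/20 (H1) depth=20
  + 190.240.0.0/12 (H6) depth=12
  + 254.96.0.0/12 (H0) depth=12
  ? 254.103.3.197  path d0:H1→d1:-→d2:-→d3:-→d4:-→d5:-→d6:-→d7:-→d8:-→d9:-→d10:-→d11:-→d12:H0→d13:-→d14:-→d15:-→d16:-→d17:-→d18:H0→d19:-  best=H0

== LOOKUPS ==
["H3","H5","H3","H3","H5","H3","H0","H5","H1","H5","H0"]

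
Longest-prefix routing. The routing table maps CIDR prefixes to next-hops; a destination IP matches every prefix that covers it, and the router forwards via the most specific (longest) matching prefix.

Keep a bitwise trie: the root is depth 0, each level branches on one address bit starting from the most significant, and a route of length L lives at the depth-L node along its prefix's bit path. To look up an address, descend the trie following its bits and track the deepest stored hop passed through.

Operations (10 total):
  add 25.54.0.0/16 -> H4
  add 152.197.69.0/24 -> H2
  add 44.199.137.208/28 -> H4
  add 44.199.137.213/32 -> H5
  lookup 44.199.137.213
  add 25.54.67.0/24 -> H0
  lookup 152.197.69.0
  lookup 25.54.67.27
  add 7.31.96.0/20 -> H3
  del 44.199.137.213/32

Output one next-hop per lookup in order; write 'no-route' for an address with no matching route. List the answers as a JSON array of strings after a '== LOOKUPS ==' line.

Apply in order:
  add 25.54.0.0/16 -> H4 at depth 16
  add 152.197.69.0/24 -> H2 at depth 24
  add 44.199.137.208/28 -> H4 at depth 28
  add 44.199.137.213/32 -> H5 at depth 32
  ? 44.199.137.213  path d0:-→d1:-→d2:-→d3:-→d4:-→d5:-→d6:-→d7:-→d8:-→d9:-→d10:-→d11:-→d12:-→d13:-→d14:-→d15:-→d16:-→d17:-→d18:-→d19:-→d20:-→d21:-→d22:-→d23:-→d24:-→d25:-→d26:-→d27:-→d28:H4→d29:-→d30:-→d31:-→d32:H5  best=H5
  add 25.54.67.0/24 -> H0 at depth 24
  ? 152.197.69.0  path d0:-→d1:-→d2:-→d3:-→d4:-→d5:-→d6:-→d7:-→d8:-→d9:-→d10:-→d11:-→d12:-→d13:-→d14:-→d15:-→d16:-→d17:-→d18:-→d19:-→d20:-→d21:-→d22:-→d23:-→d24:H2  best=H2
  ? 25.54.67.27  path d0:-→d1:-→d2:-→d3:-→d4:-→d5:-→d6:-→d7:-→d8:-→d9:-→d10:-→d11:-→d12:-→d13:-→d14:-→d15:-→d16:H4→d17:-→d18:-→d19:-→d20:-→d21:-→d22:-→d23:-→d24:H0  best=H0
  add 7.31.96.0/20 -> H3 at depth 20
  del 44.199.137.213/32 (clear depth 32)

== LOOKUPS ==
["H5","H2","H0"]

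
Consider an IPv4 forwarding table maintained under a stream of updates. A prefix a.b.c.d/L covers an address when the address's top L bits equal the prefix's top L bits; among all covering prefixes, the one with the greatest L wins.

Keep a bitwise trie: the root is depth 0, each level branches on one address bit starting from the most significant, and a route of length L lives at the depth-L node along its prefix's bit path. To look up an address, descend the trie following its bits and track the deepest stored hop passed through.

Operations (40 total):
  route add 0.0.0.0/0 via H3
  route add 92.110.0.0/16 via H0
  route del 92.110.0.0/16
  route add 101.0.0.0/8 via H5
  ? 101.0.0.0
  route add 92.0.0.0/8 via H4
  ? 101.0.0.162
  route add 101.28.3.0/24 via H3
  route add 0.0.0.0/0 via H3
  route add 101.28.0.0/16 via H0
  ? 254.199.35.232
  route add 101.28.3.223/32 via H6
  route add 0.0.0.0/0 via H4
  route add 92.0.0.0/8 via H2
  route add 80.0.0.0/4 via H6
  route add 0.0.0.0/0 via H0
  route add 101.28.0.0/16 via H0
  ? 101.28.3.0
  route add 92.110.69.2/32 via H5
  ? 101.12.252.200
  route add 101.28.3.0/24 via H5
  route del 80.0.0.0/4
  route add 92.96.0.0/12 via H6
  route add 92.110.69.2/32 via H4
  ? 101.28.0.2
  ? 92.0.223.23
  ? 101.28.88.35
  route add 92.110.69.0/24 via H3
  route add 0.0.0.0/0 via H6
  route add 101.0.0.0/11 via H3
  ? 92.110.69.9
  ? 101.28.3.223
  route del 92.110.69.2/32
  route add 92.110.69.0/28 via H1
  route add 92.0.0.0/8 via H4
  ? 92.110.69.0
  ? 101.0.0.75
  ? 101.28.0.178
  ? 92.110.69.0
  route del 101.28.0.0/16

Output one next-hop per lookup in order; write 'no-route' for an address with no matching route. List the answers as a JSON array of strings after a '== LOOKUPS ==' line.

Process each operation:
  + 0.0.0.0/0 (H3) depth=0
  + 92.110.0.0/16 (H0) depth=16
  del 92.110.0.0/16 (clear depth 16)
  + 101.0.0.0/8 (H5) depth=8
  ? 101.0.0.0  path d0:H3→d1:-→d2:-→d3:-→d4:-→d5:-→d6:-→d7:-→d8:H5  best=H5
  + 92.0.0.0/8 (H4) depth=8
  ? 101.0.0.162  path d0:H3→d1:-→d2:-→d3:-→d4:-→d5:-→d6:-→d7:-→d8:H5  best=H5
  + 101.28.3.0/24 (H3) depth=24
  + 0.0.0.0/0 (H3) depth=0
  + 101.28.0.0/16 (H0) depth=16
  ? 254.199.35.232  path d0:H3  best=H3
  + 101.28.3.223/32 (H6) depth=32
  + 0.0.0.0/0 (H4) depth=0
  + 92.0.0.0/8 (H2) depth=8
  + 80.0.0.0/4 (H6) depth=4
  + 0.0.0.0/0 (H0) depth=0
  + 101.28.0.0/16 (H0) depth=16
  ? 101.28.3.0  path d0:H0→d1:-→d2:-→d3:-→d4:-→d5:-→d6:-→d7:-→d8:H5→d9:-→d10:-→d11:-→d12:-→d13:-→d14:-→d15:-→d16:H0→d17:-→d18:-→d19:-→d20:-→d21:-→d22:-→d23:-→d24:H3  best=H3
  + 92.110.69.2/32 (H5) depth=32
  ? 101.12.252.200  path d0:H0→d1:-→d2:-→d3:-→d4:-→d5:-→d6:-→d7:-→d8:H5→d9:-→d10:-→d11:-  best=H5
  + 101.28.3.0/24 (H5) depth=24
  del 80.0.0.0/4 (clear depth 4)
  + 92.96.0.0/12 (H6) depth=12
  + 92.110.69.2/32 (H4) depth=32
  ? 101.28.0.2  path d0:H0→d1:-→d2:-→d3:-→d4:-→d5:-→d6:-→d7:-→d8:H5→d9:-→d10:-→d11:-→d12:-→d13:-→d14:-→d15:-→d16:H0→d17:-→d18:-→d19:-→d20:-→d21:-→d22:-  best=H0
  ? 92.0.223.23  path d0:H0→d1:-→d2:-→d3:-→d4:-→d5:-→d6:-→d7:-→d8:H2→d9:-  best=H2
  ? 101.28.88.35  path d0:H0→d1:-→d2:-→d3:-→d4:-→d5:-→d6:-→d7:-→d8:H5→d9:-→d10:-→d11:-→d12:-→d13:-→d14:-→d15:-→d16:H0→d17:-  best=H0
  + 92.110.69.0/24 (H3) depth=24
  + 0.0.0.0/0 (H6) depth=0
  + 101.0.0.0/11 (H3) depth=11
  ? 92.110.69.9  path d0:H6→d1:-→d2:-→d3:-→d4:-→d5:-→d6:-→d7:-→d8:H2→d9:-→d10:-→d11:-→d12:H6→d13:-→d14:-→d15:-→d16:-→d17:-→d18:-→d19:-→d20:-→d21:-→d22:-→d23:-→d24:H3→d25:-→d26:-→d27:-→d28:-  best=H3
  ? 101.28.3.223  path d0:H6→d1:-→d2:-→d3:-→d4:-→d5:-→d6:-→d7:-→d8:H5→d9:-→d10:-→d11:H3→d12:-→d13:-→d14:-→d15:-→d16:H0→d17:-→d18:-→d19:-→d20:-→d21:-→d22:-→d23:-→d24:H5→d25:-→d26:-→d27:-→d28:-→d29:-→d30:-→d31:-→d32:H6  best=H6
  del 92.110.69.2/32 (clear depth 32)
  + 92.110.69.0/28 (H1) depth=28
  + 92.0.0.0/8 (H4) depth=8
  ? 92.110.69.0  path d0:H6→d1:-→d2:-→d3:-→d4:-→d5:-→d6:-→d7:-→d8:H4→d9:-→d10:-→d11:-→d12:H6→d13:-→d14:-→d15:-→d16:-→d17:-→d18:-→d19:-→d20:-→d21:-→d22:-→d23:-→d24:H3→d25:-→d26:-→d27:-→d28:H1→d29:-→d30:-  best=H1
  ? 101.0.0.75  path d0:H6→d1:-→d2:-→d3:-→d4:-→d5:-→d6:-→d7:-→d8:H5→d9:-→d10:-→d11:H3  best=H3
  ? 101.28.0.178  path d0:H6→d1:-→d2:-→d3:-→d4:-→d5:-→d6:-→d7:-→d8:H5→d9:-→d10:-→d11:H3→d12:-→d13:-→d14:-→d15:-→d16:H0→d17:-→d18:-→d19:-→d20:-→d21:-→d22:-  best=H0
  ? 92.110.69.0  path d0:H6→d1:-→d2:-→d3:-→d4:-→d5:-→d6:-→d7:-→d8:H4→d9:-→d10:-→d11:-→d12:H6→d13:-→d14:-→d15:-→d16:-→d17:-→d18:-→d19:-→d20:-→d21:-→d22:-→d23:-→d24:H3→d25:-→d26:-→d27:-→d28:H1→d29:-→d30:-  best=H1
  del 101.28.0.0/16 (clear depth 16)

== LOOKUPS ==
["H5","H5","H3","H3","H5","H0","H2","H0","H3","H6","H1","H3","H0","H1"]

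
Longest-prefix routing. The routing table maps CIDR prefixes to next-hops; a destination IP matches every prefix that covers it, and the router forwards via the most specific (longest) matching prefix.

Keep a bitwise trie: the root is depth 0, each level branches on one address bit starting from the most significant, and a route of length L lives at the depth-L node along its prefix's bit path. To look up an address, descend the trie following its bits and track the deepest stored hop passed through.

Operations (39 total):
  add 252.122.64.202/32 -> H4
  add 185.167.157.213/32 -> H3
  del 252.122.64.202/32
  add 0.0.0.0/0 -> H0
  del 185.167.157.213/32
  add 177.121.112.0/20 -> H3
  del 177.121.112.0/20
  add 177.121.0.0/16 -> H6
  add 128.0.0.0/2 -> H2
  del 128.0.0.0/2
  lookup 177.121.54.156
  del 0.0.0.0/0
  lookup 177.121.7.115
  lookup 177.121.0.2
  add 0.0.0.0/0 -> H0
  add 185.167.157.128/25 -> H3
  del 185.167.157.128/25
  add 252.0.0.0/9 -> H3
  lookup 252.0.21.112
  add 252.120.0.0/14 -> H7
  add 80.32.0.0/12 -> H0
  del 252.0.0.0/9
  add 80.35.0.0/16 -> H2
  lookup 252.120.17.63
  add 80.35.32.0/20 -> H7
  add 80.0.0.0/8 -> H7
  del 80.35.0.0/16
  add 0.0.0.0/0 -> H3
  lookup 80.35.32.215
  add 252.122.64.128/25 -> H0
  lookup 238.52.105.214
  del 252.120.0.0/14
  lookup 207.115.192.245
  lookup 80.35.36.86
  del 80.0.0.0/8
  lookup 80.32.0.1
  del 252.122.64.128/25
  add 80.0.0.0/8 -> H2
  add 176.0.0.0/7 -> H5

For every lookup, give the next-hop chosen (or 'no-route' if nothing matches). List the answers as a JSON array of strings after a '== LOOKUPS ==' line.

Apply in order:
  + 252.122.64.202/32 (H4) depth=32
  + 185.167.157.213/32 (H3) depth=32
  - 252.122.64.202/32 clear@32
  + 0.0.0.0/0 (H0) depth=0
  - 185.167.157.213/32 clear@32
  + 177.121.112.0/20 (H3) depth=20
  - 177.121.112.0/20 clear@20
  + 177.121.0.0/16 (H6) depth=16
  + 128.0.0.0/2 (H2) depth=2
  - 128.0.0.0/2 clear@2
  lookup 177.121.54.156: bits 10110001011110010 walk d0:H0→d1:-→d2:-→d3:-→d4:-→d5:-→d6:-→d7:-→d8:-→d9:-→d10:-→d11:-→d12:-→d13:-→d14:-→d15:-→d16:H6→d17:- -> H6
  - 0.0.0.0/0 clear@0
  lookup 177.121.7.115: bits 10110001011110010 walk d0:-→d1:-→d2:-→d3:-→d4:-→d5:-→d6:-→d7:-→d8:-→d9:-→d10:-→d11:-→d12:-→d13:-→d14:-→d15:-→d16:H6→d17:- -> H6
  lookup 177.121.0.2: bits 10110001011110010 walk d0:-→d1:-→d2:-→d3:-→d4:-→d5:-→d6:-→d7:-→d8:-→d9:-→d10:-→d11:-→d12:-→d13:-→d14:-→d15:-→d16:H6→d17:- -> H6
  + 0.0.0.0/0 (H0) depth=0
  + 185.167.157.128/25 (H3) depth=25
  - 185.167.157.128/25 clear@25
  + 252.0.0.0/9 (H3) depth=9
  lookup 252.0.21.112: bits 111111000 walk d0:H0→d1:-→d2:-→d3:-→d4:-→d5:-→d6:-→d7:-→d8:-→d9:H3 -> H3
  + 252.120.0.0/14 (H7) depth=14
  + 80.32.0.0/12 (H0) depth=12
  - 252.0.0.0/9 clear@9
  + 80.35.0.0/16 (H2) depth=16
  lookup 252.120.17.63: bits 11111100011110 walk d0:H0→d1:-→d2:-→d3:-→d4:-→d5:-→d6:-→d7:-→d8:-→d9:-→d10:-→d11:-→d12:-→d13:-→d14:H7 -> H7
  + 80.35.32.0/20 (H7) depth=20
  + 80.0.0.0/8 (H7) depth=8
  - 80.35.0.0/16 clear@16
  + 0.0.0.0/0 (H3) depth=0
  lookup 80.35.32.215: bits 01010000001000110010 walk d0:H3→d1:-→d2:-→d3:-→d4:-→d5:-→d6:-→d7:-→d8:H7→d9:-→d10:-→d11:-→d12:H0→d13:-→d14:-→d15:-→d16:-→d17:-→d18:-→d19:-→d20:H7 -> H7
  + 252.122.64.128/25 (H0) depth=25
  lookup 238.52.105.214: bits 111 walk d0:H3→d1:-→d2:-→d3:- -> H3
  - 252.120.0.0/14 clear@14
  lookup 207.115.192.245: bits 11 walk d0:H3→d1:-→d2:- -> H3
  lookup 80.35.36.86: bits 01010000001000110010 walk d0:H3→d1:-→d2:-→d3:-→d4:-→d5:-→d6:-→d7:-→d8:H7→d9:-→d10:-→d11:-→d12:H0→d13:-→d14:-→d15:-→d16:-→d17:-→d18:-→d19:-→d20:H7 -> H7
  - 80.0.0.0/8 clear@8
  lookup 80.32.0.1: bits 01010000001000 walk d0:H3→d1:-→d2:-→d3:-→d4:-→d5:-→d6:-→d7:-→d8:-→d9:-→d10:-→d11:-→d12:H0→d13:-→d14:- -> H0
  - 252.122.64.128/25 clear@25
  + 80.0.0.0/8 (H2) depth=8
  + 176.0.0.0/7 (H5) depth=7

== LOOKUPS ==
["H6","H6","H6","H3","H7","H7","H3","H3","H7","H0"]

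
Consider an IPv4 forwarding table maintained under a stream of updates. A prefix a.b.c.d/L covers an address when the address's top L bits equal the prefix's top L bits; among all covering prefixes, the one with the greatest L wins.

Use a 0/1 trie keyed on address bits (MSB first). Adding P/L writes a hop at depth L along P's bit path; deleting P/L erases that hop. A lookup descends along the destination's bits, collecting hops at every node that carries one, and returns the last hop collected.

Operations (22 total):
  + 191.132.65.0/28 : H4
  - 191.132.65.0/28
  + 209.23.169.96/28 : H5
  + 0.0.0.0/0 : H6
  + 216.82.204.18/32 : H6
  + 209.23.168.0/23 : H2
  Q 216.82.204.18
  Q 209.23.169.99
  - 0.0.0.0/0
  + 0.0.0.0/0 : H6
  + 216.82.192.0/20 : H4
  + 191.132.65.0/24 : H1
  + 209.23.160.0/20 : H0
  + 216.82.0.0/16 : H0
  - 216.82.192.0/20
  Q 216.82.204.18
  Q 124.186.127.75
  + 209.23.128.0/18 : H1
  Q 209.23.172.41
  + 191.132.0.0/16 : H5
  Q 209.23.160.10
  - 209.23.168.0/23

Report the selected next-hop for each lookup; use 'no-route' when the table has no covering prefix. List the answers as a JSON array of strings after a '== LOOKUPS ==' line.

Trace:
  + 191.132.65.0/28 (H4) depth=28
  del 191.132.65.0/28 (clear depth 28)
  + 209.23.169.96/28 (H5) depth=28
  + 0.0.0.0/0 (H6) depth=0
  + 216.82.204.18/32 (H6) depth=32
  + 209.23.168.0/23 (H2) depth=23
  Q 216.82.204.18: descend 11011000010100101100110000010010 ; hops seen [H6,H6] ; pick H6
  Q 209.23.169.99: descend 1101000100010111101010010110 ; hops seen [H6,H2,H5] ; pick H5
  del 0.0.0.0/0 (clear depth 0)
  + 0.0.0.0/0 (H6) depth=0
  + 216.82.192.0/20 (H4) depth=20
  + 191.132.65.0/24 (H1) depth=24
  + 209.23.160.0/20 (H0) depth=20
  + 216.82.0.0/16 (H0) depth=16
  del 216.82.192.0/20 (clear depth 20)
  Q 216.82.204.18: descend 11011000010100101100110000010010 ; hops seen [H6,H0,H6] ; pick H6
  Q 124.186.127.75: descend ε ; hops seen [H6] ; pick H6
  + 209.23.128.0/18 (H1) depth=18
  Q 209.23.172.41: descend 110100010001011110101 ; hops seen [H6,H1,H0] ; pick H0
  + 191.132.0.0/16 (H5) depth=16
  Q 209.23.160.10: descend 11010001000101111010 ; hops seen [H6,H1,H0] ; pick H0
  del 209.23.168.0/23 (clear depth 23)

== LOOKUPS ==
["H6","H5","H6","H6","H0","H0"]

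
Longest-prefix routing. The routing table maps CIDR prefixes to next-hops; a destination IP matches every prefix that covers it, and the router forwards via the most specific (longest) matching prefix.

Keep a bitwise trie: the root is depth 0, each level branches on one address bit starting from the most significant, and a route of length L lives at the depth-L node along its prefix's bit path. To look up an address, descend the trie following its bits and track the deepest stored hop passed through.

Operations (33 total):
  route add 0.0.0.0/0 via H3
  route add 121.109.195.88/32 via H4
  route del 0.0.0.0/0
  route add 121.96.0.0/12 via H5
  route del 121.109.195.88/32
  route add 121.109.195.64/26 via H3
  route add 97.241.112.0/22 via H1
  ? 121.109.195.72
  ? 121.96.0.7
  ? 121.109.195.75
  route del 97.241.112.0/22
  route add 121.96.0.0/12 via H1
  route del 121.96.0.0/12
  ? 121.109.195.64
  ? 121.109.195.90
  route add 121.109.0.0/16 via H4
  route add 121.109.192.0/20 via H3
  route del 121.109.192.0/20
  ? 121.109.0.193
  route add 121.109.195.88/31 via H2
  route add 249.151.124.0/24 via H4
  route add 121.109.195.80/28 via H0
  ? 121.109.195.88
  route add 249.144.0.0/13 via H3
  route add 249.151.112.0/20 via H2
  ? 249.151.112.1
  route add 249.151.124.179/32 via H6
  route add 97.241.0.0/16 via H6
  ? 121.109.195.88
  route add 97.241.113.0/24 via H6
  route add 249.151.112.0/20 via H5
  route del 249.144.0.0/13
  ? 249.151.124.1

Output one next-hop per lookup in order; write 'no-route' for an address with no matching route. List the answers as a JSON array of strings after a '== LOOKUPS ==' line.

Trace:
  + 0.0.0.0/0 (H3) depth=0
  + 121.109.195.88/32 (H4) depth=32
  del 0.0.0.0/0 (clear depth 0)
  + 121.96.0.0/12 (H5) depth=12
  del 121.109.195.88/32 (clear depth 32)
  + 121.109.195.64/26 (H3) depth=26
  + 97.241.112.0/22 (H1) depth=22
  lookup 121.109.195.72: bits 011110010110110111000011010 walk d0:-→d1:-→d2:-→d3:-→d4:-→d5:-→d6:-→d7:-→d8:-→d9:-→d10:-→d11:-→d12:H5→d13:-→d14:-→d15:-→d16:-→d17:-→d18:-→d19:-→d20:-→d21:-→d22:-→d23:-→d24:-→d25:-→d26:H3→d27:- -> H3
  lookup 121.96.0.7: bits 011110010110 walk d0:-→d1:-→d2:-→d3:-→d4:-→d5:-→d6:-→d7:-→d8:-→d9:-→d10:-→d11:-→d12:H5 -> H5
  lookup 121.109.195.75: bits 011110010110110111000011010 walk d0:-→d1:-→d2:-→d3:-→d4:-→d5:-→d6:-→d7:-→d8:-→d9:-→d10:-→d11:-→d12:H5→d13:-→d14:-→d15:-→d16:-→d17:-→d18:-→d19:-→d20:-→d21:-→d22:-→d23:-→d24:-→d25:-→d26:H3→d27:- -> H3
  del 97.241.112.0/22 (clear depth 22)
  + 121.96.0.0/12 (H1) depth=12
  del 121.96.0.0/12 (clear depth 12)
  lookup 121.109.195.64: bits 011110010110110111000011010 walk d0:-→d1:-→d2:-→d3:-→d4:-→d5:-→d6:-→d7:-→d8:-→d9:-→d10:-→d11:-→d12:-→d13:-→d14:-→d15:-→d16:-→d17:-→d18:-→d19:-→d20:-→d21:-→d22:-→d23:-→d24:-→d25:-→d26:H3→d27:- -> H3
  lookup 121.109.195.90: bits 011110010110110111000011010110 walk d0:-→d1:-→d2:-→d3:-→d4:-→d5:-→d6:-→d7:-→d8:-→d9:-→d10:-→d11:-→d12:-→d13:-→d14:-→d15:-→d16:-→d17:-→d18:-→d19:-→d20:-→d21:-→d22:-→d23:-→d24:-→d25:-→d26:H3→d27:-→d28:-→d29:-→d30:- -> H3
  + 121.109.0.0/16 (H4) depth=16
  + 121.109.192.0/20 (H3) depth=20
  del 121.109.192.0/20 (clear depth 20)
  lookup 121.109.0.193: bits 0111100101101101 walk d0:-→d1:-→d2:-→d3:-→d4:-→d5:-→d6:-→d7:-→d8:-→d9:-→d10:-→d11:-→d12:-→d13:-→d14:-→d15:-→d16:H4 -> H4
  + 121.109.195.88/31 (H2) depth=31
  + 249.151.124.0/24 (H4) depth=24
  + 121.109.195.80/28 (H0) depth=28
  lookup 121.109.195.88: bits 01111001011011011100001101011000 walk d0:-→d1:-→d2:-→d3:-→d4:-→d5:-→d6:-→d7:-→d8:-→d9:-→d10:-→d11:-→d12:-→d13:-→d14:-→d15:-→d16:H4→d17:-→d18:-→d19:-→d20:-→d21:-→d22:-→d23:-→d24:-→d25:-→d26:H3→d27:-→d28:H0→d29:-→d30:-→d31:H2→d32:- -> H2
  + 249.144.0.0/13 (H3) depth=13
  + 249.151.112.0/20 (H2) depth=20
  lookup 249.151.112.1: bits 11111001100101110111 walk d0:-→d1:-→d2:-→d3:-→d4:-→d5:-→d6:-→d7:-→d8:-→d9:-→d10:-→d11:-→d12:-→d13:H3→d14:-→d15:-→d16:-→d17:-→d18:-→d19:-→d20:H2 -> H2
  + 249.151.124.179/32 (H6) depth=32
  + 97.241.0.0/16 (H6) depth=16
  lookup 121.109.195.88: bits 01111001011011011100001101011000 walk d0:-→d1:-→d2:-→d3:-→d4:-→d5:-→d6:-→d7:-→d8:-→d9:-→d10:-→d11:-→d12:-→d13:-→d14:-→d15:-→d16:H4→d17:-→d18:-→d19:-→d20:-→d21:-→d22:-→d23:-→d24:-→d25:-→d26:H3→d27:-→d28:H0→d29:-→d30:-→d31:H2→d32:- -> H2
  + 97.241.113.0/24 (H6) depth=24
  + 249.151.112.0/20 (H5) depth=20
  del 249.144.0.0/13 (clear depth 13)
  lookup 249.151.124.1: bits 111110011001011101111100 walk d0:-→d1:-→d2:-→d3:-→d4:-→d5:-→d6:-→d7:-→d8:-→d9:-→d10:-→d11:-→d12:-→d13:-→d14:-→d15:-→d16:-→d17:-→d18:-→d19:-→d20:H5→d21:-→d22:-→d23:-→d24:H4 -> H4

== LOOKUPS ==
["H3","H5","H3","H3","H3","H4","H2","H2","H2","H4"]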